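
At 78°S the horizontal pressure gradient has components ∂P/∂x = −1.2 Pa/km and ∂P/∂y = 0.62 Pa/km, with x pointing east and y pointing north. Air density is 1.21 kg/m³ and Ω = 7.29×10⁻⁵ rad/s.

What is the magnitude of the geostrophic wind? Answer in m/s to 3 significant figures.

Coriolis parameter at 78°S:
f = 2Ω sin φ = 2 × 7.29×10⁻⁵ × sin 78° = 1.43×10⁻⁴ s⁻¹
In the Southern Hemisphere f is negative: f = −1.43×10⁻⁴ s⁻¹.
Component geostrophic relations (x east, y north):
u_g = −(1/(fρ)) ∂P/∂y,  v_g = (1/(fρ)) ∂P/∂x
u_g = −(0.62×10⁻³)/(−1.43×10⁻⁴ × 1.21) = 3.59 m/s;  v_g = (−1.2×10⁻³)/(−1.43×10⁻⁴ × 1.21) = 6.95 m/s
|V_g| = √(u_g² + v_g²) = 7.83 m/s

7.83 m/s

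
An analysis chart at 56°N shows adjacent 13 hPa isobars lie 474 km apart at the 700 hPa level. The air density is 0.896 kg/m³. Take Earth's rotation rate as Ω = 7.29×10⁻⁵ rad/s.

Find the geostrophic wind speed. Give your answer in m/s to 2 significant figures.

25 m/s

Coriolis parameter at 56°N:
f = 2Ω sin φ = 2 × 7.29×10⁻⁵ × sin 56° = 1.21×10⁻⁴ s⁻¹
Pressure gradient: |∂P/∂n| = 1300 Pa / 474000 m = 2.74×10⁻³ Pa/m
Geostrophic balance (pressure-gradient force = Coriolis force):
V_g = (1/(fρ)) |∂P/∂n| = 2.74×10⁻³ / (1.21×10⁻⁴ × 0.896) = 25.3 m/s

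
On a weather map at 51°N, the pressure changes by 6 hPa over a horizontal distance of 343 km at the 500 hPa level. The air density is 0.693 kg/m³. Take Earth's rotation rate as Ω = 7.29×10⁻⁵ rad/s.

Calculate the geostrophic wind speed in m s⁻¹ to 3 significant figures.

22.3 m s⁻¹

Coriolis parameter at 51°N:
f = 2Ω sin φ = 2 × 7.29×10⁻⁵ × sin 51° = 1.13×10⁻⁴ s⁻¹
Pressure gradient: |∂P/∂n| = 600 Pa / 343000 m = 1.75×10⁻³ Pa/m
Geostrophic balance (pressure-gradient force = Coriolis force):
V_g = (1/(fρ)) |∂P/∂n| = 1.75×10⁻³ / (1.13×10⁻⁴ × 0.693) = 22.3 m/s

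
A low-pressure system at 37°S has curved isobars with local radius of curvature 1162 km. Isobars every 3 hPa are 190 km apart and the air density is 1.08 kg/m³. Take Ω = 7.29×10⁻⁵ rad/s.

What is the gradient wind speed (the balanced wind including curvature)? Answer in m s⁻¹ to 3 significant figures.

14.6 m s⁻¹

Coriolis parameter at 37°S:
f = 2Ω sin φ = 2 × 7.29×10⁻⁵ × sin 37° = 8.77×10⁻⁵ s⁻¹
Pressure gradient: |∂P/∂n| = 300 Pa / 190000 m = 1.58×10⁻³ Pa/m
Geostrophic speed: V_g = |∂P/∂n|/(fρ) = 1.58×10⁻³/(8.77×10⁻⁵ × 1.08) = 16.7 m/s
Around a low, centrifugal force acts outward with Coriolis, so pressure-gradient force balances both:
(1/ρ)|∂P/∂n| = fV + V²/R  →  V² + fR·V − fR·V_g = 0
With fR = 8.77×10⁻⁵ × 1162×10³ m = 102 m/s:
V = [−fR + √((fR)² + 4 fR V_g)]/2 = [−102 + √(102² + 4×102×16.7)]/2 = 14.6 m/s
Subgeostrophic (V < V_g = 16.7 m/s), as expected around a low.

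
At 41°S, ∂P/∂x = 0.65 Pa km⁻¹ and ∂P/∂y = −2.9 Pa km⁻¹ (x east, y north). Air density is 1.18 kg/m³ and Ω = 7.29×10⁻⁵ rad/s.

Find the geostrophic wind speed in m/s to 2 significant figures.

Coriolis parameter at 41°S:
f = 2Ω sin φ = 2 × 7.29×10⁻⁵ × sin 41° = 9.57×10⁻⁵ s⁻¹
In the Southern Hemisphere f is negative: f = −9.57×10⁻⁵ s⁻¹.
Component geostrophic relations (x east, y north):
u_g = −(1/(fρ)) ∂P/∂y,  v_g = (1/(fρ)) ∂P/∂x
u_g = −(−2.9×10⁻³)/(−9.57×10⁻⁵ × 1.18) = −25.7 m/s;  v_g = (0.65×10⁻³)/(−9.57×10⁻⁵ × 1.18) = −5.76 m/s
|V_g| = √(u_g² + v_g²) = 26.3 m/s

26 m/s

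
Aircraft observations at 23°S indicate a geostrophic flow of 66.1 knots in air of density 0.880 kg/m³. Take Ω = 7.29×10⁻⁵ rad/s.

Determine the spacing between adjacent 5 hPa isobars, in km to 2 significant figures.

Coriolis parameter at 23°S:
f = 2Ω sin φ = 2 × 7.29×10⁻⁵ × sin 23° = 5.70×10⁻⁵ s⁻¹
Wind speed in SI: 66.1 knots = 34.0 m/s
Geostrophic balance rearranged: |∂P/∂n| = f ρ V_g
|∂P/∂n| = 5.70×10⁻⁵ × 0.880 × 34.0 = 1.70×10⁻³ Pa/m
Isobar spacing: Δn = ΔP/|∂P/∂n| = 500 Pa / 1.70×10⁻³ Pa/m = 293300 m ≈ 290 km

290 km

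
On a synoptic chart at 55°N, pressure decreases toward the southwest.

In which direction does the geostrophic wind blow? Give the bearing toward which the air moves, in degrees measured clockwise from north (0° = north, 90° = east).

315°

The pressure-gradient force points toward the southwest (bearing 225°).
Geostrophic balance: in the Northern Hemisphere the Coriolis force deflects motion to the right, so the geostrophic wind blows 90° to the right of the pressure-gradient force (low pressure on the left).
Rotating 225° by 90° clockwise gives 315° — the wind blows toward the northwest.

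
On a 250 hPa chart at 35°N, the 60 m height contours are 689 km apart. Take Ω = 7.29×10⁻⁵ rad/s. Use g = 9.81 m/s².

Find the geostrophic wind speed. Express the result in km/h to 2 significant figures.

37 km/h

Coriolis parameter at 35°N:
f = 2Ω sin φ = 2 × 7.29×10⁻⁵ × sin 35° = 8.36×10⁻⁵ s⁻¹
Height gradient: |∂Z/∂n| = 60 m / 689000 m = 8.71×10⁻⁵
On a pressure surface, geostrophic balance gives V_g = (g/f)|∂Z/∂n|:
V_g = 9.81 × 8.71×10⁻⁵ / 8.36×10⁻⁵ = 10.2 m/s
Converting: 10.2 m/s × 3.6 = 37 km/h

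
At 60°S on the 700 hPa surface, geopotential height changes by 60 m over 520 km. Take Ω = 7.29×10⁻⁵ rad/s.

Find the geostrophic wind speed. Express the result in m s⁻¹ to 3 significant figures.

8.96 m s⁻¹

Coriolis parameter at 60°S:
f = 2Ω sin φ = 2 × 7.29×10⁻⁵ × sin 60° = 1.26×10⁻⁴ s⁻¹
Height gradient: |∂Z/∂n| = 60 m / 520000 m = 1.15×10⁻⁴
On a pressure surface, geostrophic balance gives V_g = (g/f)|∂Z/∂n|:
V_g = 9.81 × 1.15×10⁻⁴ / 1.26×10⁻⁴ = 8.96 m/s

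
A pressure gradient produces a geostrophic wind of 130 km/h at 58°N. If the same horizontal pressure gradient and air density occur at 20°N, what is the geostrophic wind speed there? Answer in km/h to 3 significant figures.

With the same pressure gradient and density, V_g ∝ 1/f ∝ 1/sin φ.
V₂ = V₁ · sin φ₁ / sin φ₂ = 130 × sin 58° / sin 20°
V₂ = 130 × 0.8480/0.3420 = 322 km/h

322 km/h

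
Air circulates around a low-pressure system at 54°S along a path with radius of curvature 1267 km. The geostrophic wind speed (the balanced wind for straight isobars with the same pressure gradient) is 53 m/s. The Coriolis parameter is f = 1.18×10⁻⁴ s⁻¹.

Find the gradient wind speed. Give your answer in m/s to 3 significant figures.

41.5 m/s

Around a low, centrifugal force acts outward with Coriolis, so pressure-gradient force balances both:
(1/ρ)|∂P/∂n| = fV + V²/R  →  V² + fR·V − fR·V_g = 0
With fR = 1.18×10⁻⁴ × 1267×10³ m = 150 m/s:
V = [−fR + √((fR)² + 4 fR V_g)]/2 = [−150 + √(150² + 4×150×53)]/2 = 41.5 m/s
Subgeostrophic (V < V_g = 53 m/s), as expected around a low.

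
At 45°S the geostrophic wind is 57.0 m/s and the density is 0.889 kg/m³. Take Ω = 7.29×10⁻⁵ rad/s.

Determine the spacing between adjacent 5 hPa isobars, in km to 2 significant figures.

Coriolis parameter at 45°S:
f = 2Ω sin φ = 2 × 7.29×10⁻⁵ × sin 45° = 1.03×10⁻⁴ s⁻¹
Geostrophic balance rearranged: |∂P/∂n| = f ρ V_g
|∂P/∂n| = 1.03×10⁻⁴ × 0.889 × 57.0 = 5.22×10⁻³ Pa/m
Isobar spacing: Δn = ΔP/|∂P/∂n| = 500 Pa / 5.22×10⁻³ Pa/m = 95709 m ≈ 96 km

96 km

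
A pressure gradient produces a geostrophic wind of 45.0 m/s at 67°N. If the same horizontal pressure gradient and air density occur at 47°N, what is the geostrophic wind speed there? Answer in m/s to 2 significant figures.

57 m/s

With the same pressure gradient and density, V_g ∝ 1/f ∝ 1/sin φ.
V₂ = V₁ · sin φ₁ / sin φ₂ = 45.0 × sin 67° / sin 47°
V₂ = 45.0 × 0.9205/0.7314 = 57 m/s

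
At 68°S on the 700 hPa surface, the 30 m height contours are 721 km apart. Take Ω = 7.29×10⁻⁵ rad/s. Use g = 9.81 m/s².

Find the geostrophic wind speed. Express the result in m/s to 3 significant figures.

Coriolis parameter at 68°S:
f = 2Ω sin φ = 2 × 7.29×10⁻⁵ × sin 68° = 1.35×10⁻⁴ s⁻¹
Height gradient: |∂Z/∂n| = 30 m / 721000 m = 4.16×10⁻⁵
On a pressure surface, geostrophic balance gives V_g = (g/f)|∂Z/∂n|:
V_g = 9.81 × 4.16×10⁻⁵ / 1.35×10⁻⁴ = 3.02 m/s

3.02 m/s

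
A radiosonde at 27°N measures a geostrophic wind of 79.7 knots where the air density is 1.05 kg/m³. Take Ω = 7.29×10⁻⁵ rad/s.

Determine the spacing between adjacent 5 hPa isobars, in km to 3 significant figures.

175 km

Coriolis parameter at 27°N:
f = 2Ω sin φ = 2 × 7.29×10⁻⁵ × sin 27° = 6.62×10⁻⁵ s⁻¹
Wind speed in SI: 79.7 knots = 41.0 m/s
Geostrophic balance rearranged: |∂P/∂n| = f ρ V_g
|∂P/∂n| = 6.62×10⁻⁵ × 1.05 × 41.0 = 2.85×10⁻³ Pa/m
Isobar spacing: Δn = ΔP/|∂P/∂n| = 500 Pa / 2.85×10⁻³ Pa/m = 175461 m ≈ 175 km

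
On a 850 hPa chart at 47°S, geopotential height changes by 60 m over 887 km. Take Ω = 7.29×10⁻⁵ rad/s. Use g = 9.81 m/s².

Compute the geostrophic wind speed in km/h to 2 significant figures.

Coriolis parameter at 47°S:
f = 2Ω sin φ = 2 × 7.29×10⁻⁵ × sin 47° = 1.07×10⁻⁴ s⁻¹
Height gradient: |∂Z/∂n| = 60 m / 887000 m = 6.76×10⁻⁵
On a pressure surface, geostrophic balance gives V_g = (g/f)|∂Z/∂n|:
V_g = 9.81 × 6.76×10⁻⁵ / 1.07×10⁻⁴ = 6.22 m/s
Converting: 6.22 m/s × 3.6 = 22 km/h

22 km/h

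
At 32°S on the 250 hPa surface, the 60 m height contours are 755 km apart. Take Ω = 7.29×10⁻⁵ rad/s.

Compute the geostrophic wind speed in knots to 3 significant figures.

19.6 knots

Coriolis parameter at 32°S:
f = 2Ω sin φ = 2 × 7.29×10⁻⁵ × sin 32° = 7.73×10⁻⁵ s⁻¹
Height gradient: |∂Z/∂n| = 60 m / 755000 m = 7.95×10⁻⁵
On a pressure surface, geostrophic balance gives V_g = (g/f)|∂Z/∂n|:
V_g = 9.81 × 7.95×10⁻⁵ / 7.73×10⁻⁵ = 10.1 m/s
Converting: 10.1 m/s × 1.944 = 19.6 knots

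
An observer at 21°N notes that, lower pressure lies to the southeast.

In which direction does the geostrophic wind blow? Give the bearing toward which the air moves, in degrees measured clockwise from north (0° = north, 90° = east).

The pressure-gradient force points toward the southeast (bearing 135°).
Geostrophic balance: in the Northern Hemisphere the Coriolis force deflects motion to the right, so the geostrophic wind blows 90° to the right of the pressure-gradient force (low pressure on the left).
Rotating 135° by 90° clockwise gives 225° — the wind blows toward the southwest.

225°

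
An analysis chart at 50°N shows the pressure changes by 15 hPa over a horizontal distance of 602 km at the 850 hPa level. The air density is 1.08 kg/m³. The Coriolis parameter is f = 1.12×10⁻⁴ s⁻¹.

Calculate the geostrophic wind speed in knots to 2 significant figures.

Pressure gradient: |∂P/∂n| = 1500 Pa / 602000 m = 2.49×10⁻³ Pa/m
Geostrophic balance (pressure-gradient force = Coriolis force):
V_g = (1/(fρ)) |∂P/∂n| = 2.49×10⁻³ / (1.12×10⁻⁴ × 1.08) = 20.6 m/s
Converting: 20.6 m/s × 1.944 = 40 knots

40 knots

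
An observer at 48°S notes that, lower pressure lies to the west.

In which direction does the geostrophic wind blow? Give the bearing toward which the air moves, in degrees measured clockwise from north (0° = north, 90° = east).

The pressure-gradient force points toward the west (bearing 270°).
Geostrophic balance: in the Southern Hemisphere the Coriolis force deflects motion to the left, so the geostrophic wind blows 90° to the left of the pressure-gradient force (low pressure on the right).
Rotating 270° by 90° counterclockwise gives 180° — the wind blows toward the south.

180°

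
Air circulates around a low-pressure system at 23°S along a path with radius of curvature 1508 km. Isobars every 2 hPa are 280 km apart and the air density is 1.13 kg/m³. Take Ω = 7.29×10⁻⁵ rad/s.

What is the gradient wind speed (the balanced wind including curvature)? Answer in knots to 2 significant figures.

Coriolis parameter at 23°S:
f = 2Ω sin φ = 2 × 7.29×10⁻⁵ × sin 23° = 5.70×10⁻⁵ s⁻¹
Pressure gradient: |∂P/∂n| = 200 Pa / 280000 m = 7.14×10⁻⁴ Pa/m
Geostrophic speed: V_g = |∂P/∂n|/(fρ) = 7.14×10⁻⁴/(5.70×10⁻⁵ × 1.13) = 11.1 m/s
Around a low, centrifugal force acts outward with Coriolis, so pressure-gradient force balances both:
(1/ρ)|∂P/∂n| = fV + V²/R  →  V² + fR·V − fR·V_g = 0
With fR = 5.70×10⁻⁵ × 1508×10³ m = 85.9 m/s:
V = [−fR + √((fR)² + 4 fR V_g)]/2 = [−85.9 + √(85.9² + 4×85.9×11.1)]/2 = 9.94 m/s
Subgeostrophic (V < V_g = 11.1 m/s), as expected around a low.
Converting: 9.94 m/s × 1.944 = 19 knots

19 knots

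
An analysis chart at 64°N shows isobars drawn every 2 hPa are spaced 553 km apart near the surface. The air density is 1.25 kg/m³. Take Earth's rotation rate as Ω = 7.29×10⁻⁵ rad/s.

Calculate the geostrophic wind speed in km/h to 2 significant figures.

Coriolis parameter at 64°N:
f = 2Ω sin φ = 2 × 7.29×10⁻⁵ × sin 64° = 1.31×10⁻⁴ s⁻¹
Pressure gradient: |∂P/∂n| = 200 Pa / 553000 m = 3.62×10⁻⁴ Pa/m
Geostrophic balance (pressure-gradient force = Coriolis force):
V_g = (1/(fρ)) |∂P/∂n| = 3.62×10⁻⁴ / (1.31×10⁻⁴ × 1.25) = 2.21 m/s
Converting: 2.21 m/s × 3.6 = 7.9 km/h

7.9 km/h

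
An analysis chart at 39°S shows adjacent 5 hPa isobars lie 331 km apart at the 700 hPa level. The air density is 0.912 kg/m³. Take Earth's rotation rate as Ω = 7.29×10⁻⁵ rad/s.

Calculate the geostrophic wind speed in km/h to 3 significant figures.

Coriolis parameter at 39°S:
f = 2Ω sin φ = 2 × 7.29×10⁻⁵ × sin 39° = 9.18×10⁻⁵ s⁻¹
Pressure gradient: |∂P/∂n| = 500 Pa / 331000 m = 1.51×10⁻³ Pa/m
Geostrophic balance (pressure-gradient force = Coriolis force):
V_g = (1/(fρ)) |∂P/∂n| = 1.51×10⁻³ / (9.18×10⁻⁵ × 0.912) = 18.1 m/s
Converting: 18.1 m/s × 3.6 = 65.0 km/h

65.0 km/h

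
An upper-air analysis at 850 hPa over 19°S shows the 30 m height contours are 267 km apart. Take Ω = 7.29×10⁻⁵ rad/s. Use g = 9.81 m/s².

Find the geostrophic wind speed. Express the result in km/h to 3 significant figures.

83.6 km/h

Coriolis parameter at 19°S:
f = 2Ω sin φ = 2 × 7.29×10⁻⁵ × sin 19° = 4.75×10⁻⁵ s⁻¹
Height gradient: |∂Z/∂n| = 30 m / 267000 m = 1.12×10⁻⁴
On a pressure surface, geostrophic balance gives V_g = (g/f)|∂Z/∂n|:
V_g = 9.81 × 1.12×10⁻⁴ / 4.75×10⁻⁵ = 23.2 m/s
Converting: 23.2 m/s × 3.6 = 83.6 km/h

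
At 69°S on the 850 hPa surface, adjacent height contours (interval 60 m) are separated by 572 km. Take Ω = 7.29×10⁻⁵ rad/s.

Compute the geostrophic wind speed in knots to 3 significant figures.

14.7 knots

Coriolis parameter at 69°S:
f = 2Ω sin φ = 2 × 7.29×10⁻⁵ × sin 69° = 1.36×10⁻⁴ s⁻¹
Height gradient: |∂Z/∂n| = 60 m / 572000 m = 1.05×10⁻⁴
On a pressure surface, geostrophic balance gives V_g = (g/f)|∂Z/∂n|:
V_g = 9.81 × 1.05×10⁻⁴ / 1.36×10⁻⁴ = 7.56 m/s
Converting: 7.56 m/s × 1.944 = 14.7 knots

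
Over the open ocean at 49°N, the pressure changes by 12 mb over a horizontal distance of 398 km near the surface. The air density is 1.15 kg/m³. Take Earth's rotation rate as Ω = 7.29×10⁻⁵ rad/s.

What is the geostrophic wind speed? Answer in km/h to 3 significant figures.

85.8 km/h

Coriolis parameter at 49°N:
f = 2Ω sin φ = 2 × 7.29×10⁻⁵ × sin 49° = 1.10×10⁻⁴ s⁻¹
Pressure gradient: |∂P/∂n| = 1200 Pa / 398000 m = 3.02×10⁻³ Pa/m
Geostrophic balance (pressure-gradient force = Coriolis force):
V_g = (1/(fρ)) |∂P/∂n| = 3.02×10⁻³ / (1.10×10⁻⁴ × 1.15) = 23.8 m/s
Converting: 23.8 m/s × 3.6 = 85.8 km/h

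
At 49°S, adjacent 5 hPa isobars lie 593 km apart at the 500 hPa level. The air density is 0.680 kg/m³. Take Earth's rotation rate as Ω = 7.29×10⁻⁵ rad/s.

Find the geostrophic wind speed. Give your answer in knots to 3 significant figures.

21.9 knots

Coriolis parameter at 49°S:
f = 2Ω sin φ = 2 × 7.29×10⁻⁵ × sin 49° = 1.10×10⁻⁴ s⁻¹
Pressure gradient: |∂P/∂n| = 500 Pa / 593000 m = 8.43×10⁻⁴ Pa/m
Geostrophic balance (pressure-gradient force = Coriolis force):
V_g = (1/(fρ)) |∂P/∂n| = 8.43×10⁻⁴ / (1.10×10⁻⁴ × 0.680) = 11.3 m/s
Converting: 11.3 m/s × 1.944 = 21.9 knots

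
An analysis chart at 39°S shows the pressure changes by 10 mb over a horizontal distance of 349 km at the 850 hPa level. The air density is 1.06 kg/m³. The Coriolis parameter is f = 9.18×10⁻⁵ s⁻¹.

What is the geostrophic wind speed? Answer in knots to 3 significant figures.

57.2 knots

Pressure gradient: |∂P/∂n| = 1000 Pa / 349000 m = 2.87×10⁻³ Pa/m
Geostrophic balance (pressure-gradient force = Coriolis force):
V_g = (1/(fρ)) |∂P/∂n| = 2.87×10⁻³ / (9.18×10⁻⁵ × 1.06) = 29.4 m/s
Converting: 29.4 m/s × 1.944 = 57.2 knots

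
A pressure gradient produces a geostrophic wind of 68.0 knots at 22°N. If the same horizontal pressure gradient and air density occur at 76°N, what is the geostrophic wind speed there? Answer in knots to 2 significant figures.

26 knots

With the same pressure gradient and density, V_g ∝ 1/f ∝ 1/sin φ.
V₂ = V₁ · sin φ₁ / sin φ₂ = 68.0 × sin 22° / sin 76°
V₂ = 68.0 × 0.3746/0.9703 = 26 knots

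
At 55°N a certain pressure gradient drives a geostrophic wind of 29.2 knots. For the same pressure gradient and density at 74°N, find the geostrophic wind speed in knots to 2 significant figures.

25 knots

With the same pressure gradient and density, V_g ∝ 1/f ∝ 1/sin φ.
V₂ = V₁ · sin φ₁ / sin φ₂ = 29.2 × sin 55° / sin 74°
V₂ = 29.2 × 0.8192/0.9613 = 25 knots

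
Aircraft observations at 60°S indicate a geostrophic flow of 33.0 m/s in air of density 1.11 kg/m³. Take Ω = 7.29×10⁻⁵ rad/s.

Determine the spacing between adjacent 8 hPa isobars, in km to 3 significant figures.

Coriolis parameter at 60°S:
f = 2Ω sin φ = 2 × 7.29×10⁻⁵ × sin 60° = 1.26×10⁻⁴ s⁻¹
Geostrophic balance rearranged: |∂P/∂n| = f ρ V_g
|∂P/∂n| = 1.26×10⁻⁴ × 1.11 × 33.0 = 4.63×10⁻³ Pa/m
Isobar spacing: Δn = ΔP/|∂P/∂n| = 800 Pa / 4.63×10⁻³ Pa/m = 172968 m ≈ 173 km

173 km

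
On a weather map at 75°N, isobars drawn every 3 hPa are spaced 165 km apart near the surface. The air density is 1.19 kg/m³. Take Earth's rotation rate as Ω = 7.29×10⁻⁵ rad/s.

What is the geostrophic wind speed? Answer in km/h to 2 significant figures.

Coriolis parameter at 75°N:
f = 2Ω sin φ = 2 × 7.29×10⁻⁵ × sin 75° = 1.41×10⁻⁴ s⁻¹
Pressure gradient: |∂P/∂n| = 300 Pa / 165000 m = 1.82×10⁻³ Pa/m
Geostrophic balance (pressure-gradient force = Coriolis force):
V_g = (1/(fρ)) |∂P/∂n| = 1.82×10⁻³ / (1.41×10⁻⁴ × 1.19) = 10.8 m/s
Converting: 10.8 m/s × 3.6 = 39 km/h

39 km/h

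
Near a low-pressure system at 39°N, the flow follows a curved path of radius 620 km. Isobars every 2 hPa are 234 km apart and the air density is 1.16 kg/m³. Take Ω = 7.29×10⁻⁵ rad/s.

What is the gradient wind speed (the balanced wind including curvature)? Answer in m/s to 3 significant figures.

Coriolis parameter at 39°N:
f = 2Ω sin φ = 2 × 7.29×10⁻⁵ × sin 39° = 9.18×10⁻⁵ s⁻¹
Pressure gradient: |∂P/∂n| = 200 Pa / 234000 m = 8.55×10⁻⁴ Pa/m
Geostrophic speed: V_g = |∂P/∂n|/(fρ) = 8.55×10⁻⁴/(9.18×10⁻⁵ × 1.16) = 8.03 m/s
Around a low, centrifugal force acts outward with Coriolis, so pressure-gradient force balances both:
(1/ρ)|∂P/∂n| = fV + V²/R  →  V² + fR·V − fR·V_g = 0
With fR = 9.18×10⁻⁵ × 620×10³ m = 56.9 m/s:
V = [−fR + √((fR)² + 4 fR V_g)]/2 = [−56.9 + √(56.9² + 4×56.9×8.03)]/2 = 7.14 m/s
Subgeostrophic (V < V_g = 8.03 m/s), as expected around a low.

7.14 m/s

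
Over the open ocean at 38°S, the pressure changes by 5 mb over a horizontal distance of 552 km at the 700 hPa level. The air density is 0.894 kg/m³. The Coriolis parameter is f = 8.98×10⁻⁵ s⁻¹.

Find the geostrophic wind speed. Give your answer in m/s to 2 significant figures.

11 m/s

Pressure gradient: |∂P/∂n| = 500 Pa / 552000 m = 9.06×10⁻⁴ Pa/m
Geostrophic balance (pressure-gradient force = Coriolis force):
V_g = (1/(fρ)) |∂P/∂n| = 9.06×10⁻⁴ / (8.98×10⁻⁵ × 0.894) = 11.3 m/s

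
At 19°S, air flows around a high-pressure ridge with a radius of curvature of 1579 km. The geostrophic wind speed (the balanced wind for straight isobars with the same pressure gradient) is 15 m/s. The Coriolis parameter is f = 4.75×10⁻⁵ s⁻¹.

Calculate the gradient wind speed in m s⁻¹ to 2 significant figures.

21 m s⁻¹

Around a high, pressure-gradient force acts outward with centrifugal, so Coriolis balances both:
fV = (1/ρ)|∂P/∂n| + V²/R  →  V² − fR·V + fR·V_g = 0
With fR = 4.75×10⁻⁵ × 1579×10³ m = 75.0 m/s:
V = [fR − √((fR)² − 4 fR V_g)]/2 = [75.0 − √(75.0² − 4×75.0×15)]/2 = 20.7 m/s
Supergeostrophic (V > V_g = 15 m/s), as expected around a high.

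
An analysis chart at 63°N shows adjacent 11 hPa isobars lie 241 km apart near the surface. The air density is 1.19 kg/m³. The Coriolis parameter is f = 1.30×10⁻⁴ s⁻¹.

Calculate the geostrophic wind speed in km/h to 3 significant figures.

106 km/h

Pressure gradient: |∂P/∂n| = 1100 Pa / 241000 m = 4.56×10⁻³ Pa/m
Geostrophic balance (pressure-gradient force = Coriolis force):
V_g = (1/(fρ)) |∂P/∂n| = 4.56×10⁻³ / (1.30×10⁻⁴ × 1.19) = 29.5 m/s
Converting: 29.5 m/s × 3.6 = 106 km/h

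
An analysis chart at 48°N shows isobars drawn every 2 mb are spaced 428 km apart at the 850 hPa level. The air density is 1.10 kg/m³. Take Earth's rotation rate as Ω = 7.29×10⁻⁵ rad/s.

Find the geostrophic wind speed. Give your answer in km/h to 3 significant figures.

14.1 km/h

Coriolis parameter at 48°N:
f = 2Ω sin φ = 2 × 7.29×10⁻⁵ × sin 48° = 1.08×10⁻⁴ s⁻¹
Pressure gradient: |∂P/∂n| = 200 Pa / 428000 m = 4.67×10⁻⁴ Pa/m
Geostrophic balance (pressure-gradient force = Coriolis force):
V_g = (1/(fρ)) |∂P/∂n| = 4.67×10⁻⁴ / (1.08×10⁻⁴ × 1.10) = 3.92 m/s
Converting: 3.92 m/s × 3.6 = 14.1 km/h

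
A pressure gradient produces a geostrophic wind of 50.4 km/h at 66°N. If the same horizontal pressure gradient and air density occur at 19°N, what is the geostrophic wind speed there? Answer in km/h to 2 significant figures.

With the same pressure gradient and density, V_g ∝ 1/f ∝ 1/sin φ.
V₂ = V₁ · sin φ₁ / sin φ₂ = 50.4 × sin 66° / sin 19°
V₂ = 50.4 × 0.9135/0.3256 = 140 km/h

140 km/h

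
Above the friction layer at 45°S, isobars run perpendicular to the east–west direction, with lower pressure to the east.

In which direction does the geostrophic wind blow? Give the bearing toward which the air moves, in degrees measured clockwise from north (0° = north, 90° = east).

000°

The pressure-gradient force points toward the east (bearing 090°).
Geostrophic balance: in the Southern Hemisphere the Coriolis force deflects motion to the left, so the geostrophic wind blows 90° to the left of the pressure-gradient force (low pressure on the right).
Rotating 090° by 90° counterclockwise gives 000° — the wind blows toward the north.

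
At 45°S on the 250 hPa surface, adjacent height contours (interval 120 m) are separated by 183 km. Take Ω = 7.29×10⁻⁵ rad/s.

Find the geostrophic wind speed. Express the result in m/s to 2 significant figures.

Coriolis parameter at 45°S:
f = 2Ω sin φ = 2 × 7.29×10⁻⁵ × sin 45° = 1.03×10⁻⁴ s⁻¹
Height gradient: |∂Z/∂n| = 120 m / 183000 m = 6.56×10⁻⁴
On a pressure surface, geostrophic balance gives V_g = (g/f)|∂Z/∂n|:
V_g = 9.81 × 6.56×10⁻⁴ / 1.03×10⁻⁴ = 62.4 m/s

62 m/s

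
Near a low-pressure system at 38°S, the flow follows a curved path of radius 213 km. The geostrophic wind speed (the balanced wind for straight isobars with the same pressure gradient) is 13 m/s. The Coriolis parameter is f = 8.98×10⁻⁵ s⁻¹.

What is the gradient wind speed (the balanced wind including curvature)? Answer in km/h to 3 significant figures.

32.0 km/h

Around a low, centrifugal force acts outward with Coriolis, so pressure-gradient force balances both:
(1/ρ)|∂P/∂n| = fV + V²/R  →  V² + fR·V − fR·V_g = 0
With fR = 8.98×10⁻⁵ × 213×10³ m = 19.1 m/s:
V = [−fR + √((fR)² + 4 fR V_g)]/2 = [−19.1 + √(19.1² + 4×19.1×13)]/2 = 8.88 m/s
Subgeostrophic (V < V_g = 13 m/s), as expected around a low.
Converting: 8.88 m/s × 3.6 = 32.0 km/h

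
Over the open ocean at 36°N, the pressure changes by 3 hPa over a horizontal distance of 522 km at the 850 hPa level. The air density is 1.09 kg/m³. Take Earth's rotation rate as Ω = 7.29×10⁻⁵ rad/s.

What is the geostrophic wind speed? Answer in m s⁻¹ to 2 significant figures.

6.2 m s⁻¹

Coriolis parameter at 36°N:
f = 2Ω sin φ = 2 × 7.29×10⁻⁵ × sin 36° = 8.57×10⁻⁵ s⁻¹
Pressure gradient: |∂P/∂n| = 300 Pa / 522000 m = 5.75×10⁻⁴ Pa/m
Geostrophic balance (pressure-gradient force = Coriolis force):
V_g = (1/(fρ)) |∂P/∂n| = 5.75×10⁻⁴ / (8.57×10⁻⁵ × 1.09) = 6.15 m/s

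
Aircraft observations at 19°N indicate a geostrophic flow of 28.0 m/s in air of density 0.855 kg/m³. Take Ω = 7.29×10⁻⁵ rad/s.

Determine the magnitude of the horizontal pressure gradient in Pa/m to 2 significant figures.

1.1×10⁻³ Pa/m

Coriolis parameter at 19°N:
f = 2Ω sin φ = 2 × 7.29×10⁻⁵ × sin 19° = 4.75×10⁻⁵ s⁻¹
Geostrophic balance rearranged: |∂P/∂n| = f ρ V_g
|∂P/∂n| = 4.75×10⁻⁵ × 0.855 × 28.0 = 1.14×10⁻³ Pa/m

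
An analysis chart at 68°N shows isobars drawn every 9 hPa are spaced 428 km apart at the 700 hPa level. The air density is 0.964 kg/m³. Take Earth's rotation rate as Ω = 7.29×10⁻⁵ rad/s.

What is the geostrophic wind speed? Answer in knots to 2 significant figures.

Coriolis parameter at 68°N:
f = 2Ω sin φ = 2 × 7.29×10⁻⁵ × sin 68° = 1.35×10⁻⁴ s⁻¹
Pressure gradient: |∂P/∂n| = 900 Pa / 428000 m = 2.10×10⁻³ Pa/m
Geostrophic balance (pressure-gradient force = Coriolis force):
V_g = (1/(fρ)) |∂P/∂n| = 2.10×10⁻³ / (1.35×10⁻⁴ × 0.964) = 16.1 m/s
Converting: 16.1 m/s × 1.944 = 31 knots

31 knots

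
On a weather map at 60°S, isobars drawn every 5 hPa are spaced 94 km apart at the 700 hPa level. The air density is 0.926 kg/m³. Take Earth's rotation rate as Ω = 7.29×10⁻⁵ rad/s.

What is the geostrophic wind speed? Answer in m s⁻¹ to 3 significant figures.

Coriolis parameter at 60°S:
f = 2Ω sin φ = 2 × 7.29×10⁻⁵ × sin 60° = 1.26×10⁻⁴ s⁻¹
Pressure gradient: |∂P/∂n| = 500 Pa / 94000 m = 5.32×10⁻³ Pa/m
Geostrophic balance (pressure-gradient force = Coriolis force):
V_g = (1/(fρ)) |∂P/∂n| = 5.32×10⁻³ / (1.26×10⁻⁴ × 0.926) = 45.5 m/s

45.5 m s⁻¹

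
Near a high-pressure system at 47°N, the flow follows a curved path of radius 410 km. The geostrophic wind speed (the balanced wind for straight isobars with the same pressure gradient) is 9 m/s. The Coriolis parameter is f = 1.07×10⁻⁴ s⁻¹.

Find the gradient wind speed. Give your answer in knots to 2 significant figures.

25 knots

Around a high, pressure-gradient force acts outward with centrifugal, so Coriolis balances both:
fV = (1/ρ)|∂P/∂n| + V²/R  →  V² − fR·V + fR·V_g = 0
With fR = 1.07×10⁻⁴ × 410×10³ m = 43.9 m/s:
V = [fR − √((fR)² − 4 fR V_g)]/2 = [43.9 − √(43.9² − 4×43.9×9)]/2 = 12.6 m/s
Supergeostrophic (V > V_g = 9 m/s), as expected around a high.
Converting: 12.6 m/s × 1.944 = 25 knots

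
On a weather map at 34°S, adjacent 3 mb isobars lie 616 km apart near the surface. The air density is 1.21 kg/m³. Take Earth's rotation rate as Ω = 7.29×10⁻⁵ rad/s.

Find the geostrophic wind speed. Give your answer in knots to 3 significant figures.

9.60 knots

Coriolis parameter at 34°S:
f = 2Ω sin φ = 2 × 7.29×10⁻⁵ × sin 34° = 8.15×10⁻⁵ s⁻¹
Pressure gradient: |∂P/∂n| = 300 Pa / 616000 m = 4.87×10⁻⁴ Pa/m
Geostrophic balance (pressure-gradient force = Coriolis force):
V_g = (1/(fρ)) |∂P/∂n| = 4.87×10⁻⁴ / (8.15×10⁻⁵ × 1.21) = 4.94 m/s
Converting: 4.94 m/s × 1.944 = 9.60 knots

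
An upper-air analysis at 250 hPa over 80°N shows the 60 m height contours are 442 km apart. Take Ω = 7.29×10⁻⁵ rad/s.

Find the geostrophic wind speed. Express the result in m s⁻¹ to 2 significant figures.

9.3 m s⁻¹

Coriolis parameter at 80°N:
f = 2Ω sin φ = 2 × 7.29×10⁻⁵ × sin 80° = 1.44×10⁻⁴ s⁻¹
Height gradient: |∂Z/∂n| = 60 m / 442000 m = 1.36×10⁻⁴
On a pressure surface, geostrophic balance gives V_g = (g/f)|∂Z/∂n|:
V_g = 9.81 × 1.36×10⁻⁴ / 1.44×10⁻⁴ = 9.27 m/s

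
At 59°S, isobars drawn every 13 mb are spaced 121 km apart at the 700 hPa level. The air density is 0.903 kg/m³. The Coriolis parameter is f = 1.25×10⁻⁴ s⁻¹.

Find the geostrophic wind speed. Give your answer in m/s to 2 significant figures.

95 m/s

Pressure gradient: |∂P/∂n| = 1300 Pa / 121000 m = 1.07×10⁻² Pa/m
Geostrophic balance (pressure-gradient force = Coriolis force):
V_g = (1/(fρ)) |∂P/∂n| = 1.07×10⁻² / (1.25×10⁻⁴ × 0.903) = 95.2 m/s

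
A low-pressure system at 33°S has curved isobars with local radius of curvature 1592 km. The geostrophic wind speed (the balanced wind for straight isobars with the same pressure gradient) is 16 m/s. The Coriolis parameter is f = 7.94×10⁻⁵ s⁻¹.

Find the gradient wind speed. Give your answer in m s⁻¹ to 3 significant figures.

Around a low, centrifugal force acts outward with Coriolis, so pressure-gradient force balances both:
(1/ρ)|∂P/∂n| = fV + V²/R  →  V² + fR·V − fR·V_g = 0
With fR = 7.94×10⁻⁵ × 1592×10³ m = 126 m/s:
V = [−fR + √((fR)² + 4 fR V_g)]/2 = [−126 + √(126² + 4×126×16)]/2 = 14.4 m/s
Subgeostrophic (V < V_g = 16 m/s), as expected around a low.

14.4 m s⁻¹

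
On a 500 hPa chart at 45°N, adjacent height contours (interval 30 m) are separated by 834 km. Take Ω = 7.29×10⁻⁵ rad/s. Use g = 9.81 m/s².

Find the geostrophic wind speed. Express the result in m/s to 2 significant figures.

Coriolis parameter at 45°N:
f = 2Ω sin φ = 2 × 7.29×10⁻⁵ × sin 45° = 1.03×10⁻⁴ s⁻¹
Height gradient: |∂Z/∂n| = 30 m / 834000 m = 3.60×10⁻⁵
On a pressure surface, geostrophic balance gives V_g = (g/f)|∂Z/∂n|:
V_g = 9.81 × 3.60×10⁻⁵ / 1.03×10⁻⁴ = 3.42 m/s

3.4 m/s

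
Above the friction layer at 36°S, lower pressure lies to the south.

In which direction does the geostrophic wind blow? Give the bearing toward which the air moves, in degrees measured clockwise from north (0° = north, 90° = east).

090°

The pressure-gradient force points toward the south (bearing 180°).
Geostrophic balance: in the Southern Hemisphere the Coriolis force deflects motion to the left, so the geostrophic wind blows 90° to the left of the pressure-gradient force (low pressure on the right).
Rotating 180° by 90° counterclockwise gives 090° — the wind blows toward the east.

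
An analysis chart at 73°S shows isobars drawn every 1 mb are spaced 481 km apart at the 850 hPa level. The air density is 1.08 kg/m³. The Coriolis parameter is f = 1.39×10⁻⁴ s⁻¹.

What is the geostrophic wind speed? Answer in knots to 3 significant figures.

2.69 knots

Pressure gradient: |∂P/∂n| = 100 Pa / 481000 m = 2.08×10⁻⁴ Pa/m
Geostrophic balance (pressure-gradient force = Coriolis force):
V_g = (1/(fρ)) |∂P/∂n| = 2.08×10⁻⁴ / (1.39×10⁻⁴ × 1.08) = 1.38 m/s
Converting: 1.38 m/s × 1.944 = 2.69 knots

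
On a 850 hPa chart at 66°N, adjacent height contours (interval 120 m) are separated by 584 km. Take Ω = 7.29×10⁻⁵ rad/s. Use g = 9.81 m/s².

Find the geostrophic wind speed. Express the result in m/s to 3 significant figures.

Coriolis parameter at 66°N:
f = 2Ω sin φ = 2 × 7.29×10⁻⁵ × sin 66° = 1.33×10⁻⁴ s⁻¹
Height gradient: |∂Z/∂n| = 120 m / 584000 m = 2.05×10⁻⁴
On a pressure surface, geostrophic balance gives V_g = (g/f)|∂Z/∂n|:
V_g = 9.81 × 2.05×10⁻⁴ / 1.33×10⁻⁴ = 15.1 m/s

15.1 m/s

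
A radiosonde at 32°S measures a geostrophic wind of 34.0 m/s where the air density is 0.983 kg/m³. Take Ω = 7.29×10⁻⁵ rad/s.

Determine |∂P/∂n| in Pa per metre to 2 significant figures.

2.6×10⁻³ Pa/m

Coriolis parameter at 32°S:
f = 2Ω sin φ = 2 × 7.29×10⁻⁵ × sin 32° = 7.73×10⁻⁵ s⁻¹
Geostrophic balance rearranged: |∂P/∂n| = f ρ V_g
|∂P/∂n| = 7.73×10⁻⁵ × 0.983 × 34.0 = 2.58×10⁻³ Pa/m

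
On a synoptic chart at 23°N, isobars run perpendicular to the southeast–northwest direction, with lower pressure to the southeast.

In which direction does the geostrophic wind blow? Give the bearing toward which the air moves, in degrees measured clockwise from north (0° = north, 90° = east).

225°

The pressure-gradient force points toward the southeast (bearing 135°).
Geostrophic balance: in the Northern Hemisphere the Coriolis force deflects motion to the right, so the geostrophic wind blows 90° to the right of the pressure-gradient force (low pressure on the left).
Rotating 135° by 90° clockwise gives 225° — the wind blows toward the southwest.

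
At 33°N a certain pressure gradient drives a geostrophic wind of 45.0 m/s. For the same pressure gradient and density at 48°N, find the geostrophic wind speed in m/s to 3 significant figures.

33.0 m/s

With the same pressure gradient and density, V_g ∝ 1/f ∝ 1/sin φ.
V₂ = V₁ · sin φ₁ / sin φ₂ = 45.0 × sin 33° / sin 48°
V₂ = 45.0 × 0.5446/0.7431 = 33.0 m/s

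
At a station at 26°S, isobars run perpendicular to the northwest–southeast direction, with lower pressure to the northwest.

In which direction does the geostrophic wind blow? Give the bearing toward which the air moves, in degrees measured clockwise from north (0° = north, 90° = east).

225°

The pressure-gradient force points toward the northwest (bearing 315°).
Geostrophic balance: in the Southern Hemisphere the Coriolis force deflects motion to the left, so the geostrophic wind blows 90° to the left of the pressure-gradient force (low pressure on the right).
Rotating 315° by 90° counterclockwise gives 225° — the wind blows toward the southwest.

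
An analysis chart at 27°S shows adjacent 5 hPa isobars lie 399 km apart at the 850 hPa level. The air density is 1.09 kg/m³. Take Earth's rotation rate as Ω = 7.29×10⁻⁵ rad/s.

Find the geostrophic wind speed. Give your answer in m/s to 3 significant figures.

17.4 m/s

Coriolis parameter at 27°S:
f = 2Ω sin φ = 2 × 7.29×10⁻⁵ × sin 27° = 6.62×10⁻⁵ s⁻¹
Pressure gradient: |∂P/∂n| = 500 Pa / 399000 m = 1.25×10⁻³ Pa/m
Geostrophic balance (pressure-gradient force = Coriolis force):
V_g = (1/(fρ)) |∂P/∂n| = 1.25×10⁻³ / (6.62×10⁻⁵ × 1.09) = 17.4 m/s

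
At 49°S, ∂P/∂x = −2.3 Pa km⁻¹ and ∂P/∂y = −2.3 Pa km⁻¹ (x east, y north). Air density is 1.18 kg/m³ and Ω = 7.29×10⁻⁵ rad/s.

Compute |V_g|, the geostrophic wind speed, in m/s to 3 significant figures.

Coriolis parameter at 49°S:
f = 2Ω sin φ = 2 × 7.29×10⁻⁵ × sin 49° = 1.10×10⁻⁴ s⁻¹
In the Southern Hemisphere f is negative: f = −1.10×10⁻⁴ s⁻¹.
Component geostrophic relations (x east, y north):
u_g = −(1/(fρ)) ∂P/∂y,  v_g = (1/(fρ)) ∂P/∂x
u_g = −(−2.3×10⁻³)/(−1.10×10⁻⁴ × 1.18) = −17.7 m/s;  v_g = (−2.3×10⁻³)/(−1.10×10⁻⁴ × 1.18) = 17.7 m/s
|V_g| = √(u_g² + v_g²) = 25.1 m/s

25.1 m/s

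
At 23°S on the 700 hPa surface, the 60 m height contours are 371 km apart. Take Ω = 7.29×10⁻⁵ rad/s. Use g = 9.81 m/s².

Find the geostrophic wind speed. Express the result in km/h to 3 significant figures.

100 km/h

Coriolis parameter at 23°S:
f = 2Ω sin φ = 2 × 7.29×10⁻⁵ × sin 23° = 5.70×10⁻⁵ s⁻¹
Height gradient: |∂Z/∂n| = 60 m / 371000 m = 1.62×10⁻⁴
On a pressure surface, geostrophic balance gives V_g = (g/f)|∂Z/∂n|:
V_g = 9.81 × 1.62×10⁻⁴ / 5.70×10⁻⁵ = 27.8 m/s
Converting: 27.8 m/s × 3.6 = 100 km/h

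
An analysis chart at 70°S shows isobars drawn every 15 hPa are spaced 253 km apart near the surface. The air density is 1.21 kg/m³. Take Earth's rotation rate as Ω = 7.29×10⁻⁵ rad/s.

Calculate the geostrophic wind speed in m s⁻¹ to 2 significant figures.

36 m s⁻¹

Coriolis parameter at 70°S:
f = 2Ω sin φ = 2 × 7.29×10⁻⁵ × sin 70° = 1.37×10⁻⁴ s⁻¹
Pressure gradient: |∂P/∂n| = 1500 Pa / 253000 m = 5.93×10⁻³ Pa/m
Geostrophic balance (pressure-gradient force = Coriolis force):
V_g = (1/(fρ)) |∂P/∂n| = 5.93×10⁻³ / (1.37×10⁻⁴ × 1.21) = 35.8 m/s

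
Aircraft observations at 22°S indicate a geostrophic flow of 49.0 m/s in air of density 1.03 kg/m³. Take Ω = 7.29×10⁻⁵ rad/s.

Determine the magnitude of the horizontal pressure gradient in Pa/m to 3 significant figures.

2.76×10⁻³ Pa/m

Coriolis parameter at 22°S:
f = 2Ω sin φ = 2 × 7.29×10⁻⁵ × sin 22° = 5.46×10⁻⁵ s⁻¹
Geostrophic balance rearranged: |∂P/∂n| = f ρ V_g
|∂P/∂n| = 5.46×10⁻⁵ × 1.03 × 49.0 = 2.76×10⁻³ Pa/m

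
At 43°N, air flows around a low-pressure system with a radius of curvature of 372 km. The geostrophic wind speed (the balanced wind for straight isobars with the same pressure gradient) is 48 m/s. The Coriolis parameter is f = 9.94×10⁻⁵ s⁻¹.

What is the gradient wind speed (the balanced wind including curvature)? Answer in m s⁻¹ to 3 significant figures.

Around a low, centrifugal force acts outward with Coriolis, so pressure-gradient force balances both:
(1/ρ)|∂P/∂n| = fV + V²/R  →  V² + fR·V − fR·V_g = 0
With fR = 9.94×10⁻⁵ × 372×10³ m = 37.0 m/s:
V = [−fR + √((fR)² + 4 fR V_g)]/2 = [−37.0 + √(37.0² + 4×37.0×48)]/2 = 27.5 m/s
Subgeostrophic (V < V_g = 48 m/s), as expected around a low.

27.5 m s⁻¹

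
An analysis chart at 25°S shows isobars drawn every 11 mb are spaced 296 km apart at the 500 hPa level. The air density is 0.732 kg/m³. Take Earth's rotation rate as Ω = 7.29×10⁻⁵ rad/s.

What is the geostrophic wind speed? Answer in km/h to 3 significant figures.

297 km/h

Coriolis parameter at 25°S:
f = 2Ω sin φ = 2 × 7.29×10⁻⁵ × sin 25° = 6.16×10⁻⁵ s⁻¹
Pressure gradient: |∂P/∂n| = 1100 Pa / 296000 m = 3.72×10⁻³ Pa/m
Geostrophic balance (pressure-gradient force = Coriolis force):
V_g = (1/(fρ)) |∂P/∂n| = 3.72×10⁻³ / (6.16×10⁻⁵ × 0.732) = 82.4 m/s
Converting: 82.4 m/s × 3.6 = 297 km/h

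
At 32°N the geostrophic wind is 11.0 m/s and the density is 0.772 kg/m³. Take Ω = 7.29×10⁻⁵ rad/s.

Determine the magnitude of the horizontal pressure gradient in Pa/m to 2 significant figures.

6.6×10⁻⁴ Pa/m

Coriolis parameter at 32°N:
f = 2Ω sin φ = 2 × 7.29×10⁻⁵ × sin 32° = 7.73×10⁻⁵ s⁻¹
Geostrophic balance rearranged: |∂P/∂n| = f ρ V_g
|∂P/∂n| = 7.73×10⁻⁵ × 0.772 × 11.0 = 6.56×10⁻⁴ Pa/m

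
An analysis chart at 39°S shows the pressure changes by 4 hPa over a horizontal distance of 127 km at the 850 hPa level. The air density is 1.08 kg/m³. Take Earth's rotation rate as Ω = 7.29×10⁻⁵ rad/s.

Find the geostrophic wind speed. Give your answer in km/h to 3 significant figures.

114 km/h

Coriolis parameter at 39°S:
f = 2Ω sin φ = 2 × 7.29×10⁻⁵ × sin 39° = 9.18×10⁻⁵ s⁻¹
Pressure gradient: |∂P/∂n| = 400 Pa / 127000 m = 3.15×10⁻³ Pa/m
Geostrophic balance (pressure-gradient force = Coriolis force):
V_g = (1/(fρ)) |∂P/∂n| = 3.15×10⁻³ / (9.18×10⁻⁵ × 1.08) = 31.8 m/s
Converting: 31.8 m/s × 3.6 = 114 km/h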